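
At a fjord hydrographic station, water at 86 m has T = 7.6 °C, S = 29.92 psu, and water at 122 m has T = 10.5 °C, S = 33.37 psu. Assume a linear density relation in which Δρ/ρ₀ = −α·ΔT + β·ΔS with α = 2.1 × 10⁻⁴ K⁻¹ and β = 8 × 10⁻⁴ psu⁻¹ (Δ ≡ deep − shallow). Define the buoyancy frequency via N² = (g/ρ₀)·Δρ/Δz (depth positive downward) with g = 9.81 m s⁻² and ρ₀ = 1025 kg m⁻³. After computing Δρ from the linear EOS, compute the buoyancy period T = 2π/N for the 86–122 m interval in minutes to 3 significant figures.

ΔT = +2.9 K, ΔS = +3.45 psu (deep − shallow).
Δρ/ρ₀ = −αΔT + βΔS = -6.09 × 10⁻⁴ + 2.76 × 10⁻³ = 2.151 × 10⁻³, so Δρ ≈ 2.205 kg m⁻³.
N² = (g/ρ₀)·Δρ/Δz = g·(Δρ/ρ₀)/Δz = 9.81 × 2.151 × 10⁻³ / 36 = 5.8615 × 10⁻⁴ s⁻².
N = √(5.8615 × 10⁻⁴) = 0.024211 rad s⁻¹ → T = 2π/N = 259.52 s = 4.3253 min ≈ 4.33 min.

4.33 min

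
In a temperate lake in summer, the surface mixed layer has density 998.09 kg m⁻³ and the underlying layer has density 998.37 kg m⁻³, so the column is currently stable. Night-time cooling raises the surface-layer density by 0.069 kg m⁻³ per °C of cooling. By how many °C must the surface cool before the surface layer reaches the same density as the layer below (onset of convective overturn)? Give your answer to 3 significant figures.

Density deficit of the surface layer: 998.37 − 998.09 = 0.28 kg m⁻³.
Required change = 0.28 / 0.069 = 4.06 °C.

4.06 °C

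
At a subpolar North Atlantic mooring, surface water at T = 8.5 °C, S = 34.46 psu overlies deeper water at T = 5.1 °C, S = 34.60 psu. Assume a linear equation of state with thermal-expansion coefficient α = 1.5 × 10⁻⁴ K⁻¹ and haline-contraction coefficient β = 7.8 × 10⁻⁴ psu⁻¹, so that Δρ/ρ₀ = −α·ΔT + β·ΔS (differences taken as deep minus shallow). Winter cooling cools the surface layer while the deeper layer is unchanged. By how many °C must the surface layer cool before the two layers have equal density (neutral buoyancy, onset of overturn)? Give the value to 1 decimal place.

4.1 °C

Neutral buoyancy requires Δρ = 0, i.e. −α(T_deep − T_surf′) + β(S_deep − S_surf) = 0.
T_surf′ = T_deep − (β/α)·ΔS = 5.1 − (7.8 × 10⁻⁴/1.5 × 10⁻⁴)·(+0.14) = 4.372 °C.
Cooling required: 8.5 − (4.372) = 4.128 °C.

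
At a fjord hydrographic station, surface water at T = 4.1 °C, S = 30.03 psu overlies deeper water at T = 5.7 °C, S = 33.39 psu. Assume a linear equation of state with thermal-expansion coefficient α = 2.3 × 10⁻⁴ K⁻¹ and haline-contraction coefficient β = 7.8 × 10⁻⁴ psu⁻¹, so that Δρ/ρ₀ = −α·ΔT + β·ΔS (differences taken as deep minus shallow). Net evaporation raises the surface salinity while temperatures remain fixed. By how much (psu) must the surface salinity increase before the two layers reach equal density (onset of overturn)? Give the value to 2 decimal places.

2.89 psu

Neutral buoyancy requires −α(T_deep − T_surf) + β(S_deep − S_surf′) = 0.
S_surf′ = S_deep − (α/β)·ΔT = 33.39 − (2.3 × 10⁻⁴/7.8 × 10⁻⁴)·(+1.6) = 32.9182 psu.
Increase required: 32.9182 − 30.03 = 2.8882 psu.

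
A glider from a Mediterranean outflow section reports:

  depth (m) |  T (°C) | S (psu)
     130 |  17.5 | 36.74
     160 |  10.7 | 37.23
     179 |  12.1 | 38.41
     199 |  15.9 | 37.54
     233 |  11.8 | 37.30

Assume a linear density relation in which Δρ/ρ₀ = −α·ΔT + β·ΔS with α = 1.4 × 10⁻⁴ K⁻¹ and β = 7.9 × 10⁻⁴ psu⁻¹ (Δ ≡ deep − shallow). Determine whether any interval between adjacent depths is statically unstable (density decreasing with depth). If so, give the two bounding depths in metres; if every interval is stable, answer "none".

179–199 m

Evaluate Δρ/ρ₀ = −αΔT + βΔS across each adjacent pair:
  130–160 m: −αΔT+βΔS = −(1.4 × 10⁻⁴)(-6.8)+(7.9 × 10⁻⁴)(+0.49) = 1.3 × 10⁻³ → stable
  160–179 m: −αΔT+βΔS = −(1.4 × 10⁻⁴)(+1.4)+(7.9 × 10⁻⁴)(+1.18) = 7.4 × 10⁻⁴ → stable
  179–199 m: −αΔT+βΔS = −(1.4 × 10⁻⁴)(+3.8)+(7.9 × 10⁻⁴)(-0.87) = -1.2 × 10⁻³ → UNSTABLE
  199–233 m: −αΔT+βΔS = −(1.4 × 10⁻⁴)(-4.1)+(7.9 × 10⁻⁴)(-0.24) = 3.8 × 10⁻⁴ → stable
The 179–199 m interval has Δρ < 0: lighter water underlies denser water.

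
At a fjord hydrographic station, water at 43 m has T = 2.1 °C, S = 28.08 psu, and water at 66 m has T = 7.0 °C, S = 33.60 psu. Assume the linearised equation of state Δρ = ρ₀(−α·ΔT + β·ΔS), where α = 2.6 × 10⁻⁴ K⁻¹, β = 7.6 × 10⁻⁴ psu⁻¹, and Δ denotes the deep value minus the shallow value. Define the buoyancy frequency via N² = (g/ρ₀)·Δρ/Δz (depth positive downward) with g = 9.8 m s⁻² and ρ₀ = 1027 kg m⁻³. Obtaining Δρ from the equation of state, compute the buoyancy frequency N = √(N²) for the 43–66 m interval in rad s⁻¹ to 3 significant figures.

0.0353 rad s⁻¹

ΔT = +4.9 K, ΔS = +5.52 psu (deep − shallow).
Δρ/ρ₀ = −αΔT + βΔS = -1.274 × 10⁻³ + 4.1952 × 10⁻³ = 2.9212 × 10⁻³, so Δρ ≈ 3.000 kg m⁻³.
N² = (g/ρ₀)·Δρ/Δz = g·(Δρ/ρ₀)/Δz = 9.8 × 2.9212 × 10⁻³ / 23 = 1.2447 × 10⁻³ s⁻².
N = √(1.2447 × 10⁻³) = 0.035280 rad s⁻¹ ≈ 0.0353 rad s⁻¹.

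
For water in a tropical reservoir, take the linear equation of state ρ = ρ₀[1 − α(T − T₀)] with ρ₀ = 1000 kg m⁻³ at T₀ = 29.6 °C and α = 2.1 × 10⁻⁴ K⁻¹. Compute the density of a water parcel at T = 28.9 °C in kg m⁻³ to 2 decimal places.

1000.15 kg m⁻³

T − T₀ = -0.7 K.
Bracket = 1 − α·(-0.7) = 1 + (1.47 × 10⁻⁴) = 1.0001470.
ρ = 1000 × 1.0001470 = 1000.15 kg m⁻³.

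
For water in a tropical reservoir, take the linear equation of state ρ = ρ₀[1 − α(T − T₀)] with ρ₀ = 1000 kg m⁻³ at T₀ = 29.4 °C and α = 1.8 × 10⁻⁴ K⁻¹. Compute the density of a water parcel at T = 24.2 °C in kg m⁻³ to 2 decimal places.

1000.94 kg m⁻³

T − T₀ = -5.2 K.
Bracket = 1 − α·(-5.2) = 1 + (9.36 × 10⁻⁴) = 1.0009360.
ρ = 1000 × 1.0009360 = 1000.94 kg m⁻³.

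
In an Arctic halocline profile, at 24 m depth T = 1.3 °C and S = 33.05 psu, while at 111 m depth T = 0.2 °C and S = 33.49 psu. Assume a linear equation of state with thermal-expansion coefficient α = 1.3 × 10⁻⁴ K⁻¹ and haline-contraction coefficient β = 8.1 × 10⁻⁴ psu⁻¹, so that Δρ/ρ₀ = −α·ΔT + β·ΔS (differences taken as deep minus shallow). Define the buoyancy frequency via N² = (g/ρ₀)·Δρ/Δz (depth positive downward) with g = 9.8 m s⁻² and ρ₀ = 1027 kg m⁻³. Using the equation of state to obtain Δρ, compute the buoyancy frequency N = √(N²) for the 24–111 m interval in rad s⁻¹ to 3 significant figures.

7.50 × 10⁻³ rad s⁻¹

ΔT = -1.1 K, ΔS = +0.44 psu (deep − shallow).
Δρ/ρ₀ = −αΔT + βΔS = 1.43 × 10⁻⁴ + 3.564 × 10⁻⁴ = 4.994 × 10⁻⁴, so Δρ ≈ 0.5129 kg m⁻³.
N² = (g/ρ₀)·Δρ/Δz = g·(Δρ/ρ₀)/Δz = 9.8 × 4.994 × 10⁻⁴ / 87 = 5.6254 × 10⁻⁵ s⁻².
N = √(5.6254 × 10⁻⁵) = 7.5003 × 10⁻³ rad s⁻¹ ≈ 7.50 × 10⁻³ rad s⁻¹.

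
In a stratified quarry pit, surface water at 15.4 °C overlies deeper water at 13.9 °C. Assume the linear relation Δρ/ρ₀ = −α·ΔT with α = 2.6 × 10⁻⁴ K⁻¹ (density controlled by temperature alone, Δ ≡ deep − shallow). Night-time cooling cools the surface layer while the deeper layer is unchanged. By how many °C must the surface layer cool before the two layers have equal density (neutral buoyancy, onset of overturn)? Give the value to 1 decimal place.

With temperature the only control, equal density requires T_surf′ = T_deep.
T_surf′ = 13.9 °C.
Cooling required: 15.4 − 13.9 = 1.5 °C.

1.5 °C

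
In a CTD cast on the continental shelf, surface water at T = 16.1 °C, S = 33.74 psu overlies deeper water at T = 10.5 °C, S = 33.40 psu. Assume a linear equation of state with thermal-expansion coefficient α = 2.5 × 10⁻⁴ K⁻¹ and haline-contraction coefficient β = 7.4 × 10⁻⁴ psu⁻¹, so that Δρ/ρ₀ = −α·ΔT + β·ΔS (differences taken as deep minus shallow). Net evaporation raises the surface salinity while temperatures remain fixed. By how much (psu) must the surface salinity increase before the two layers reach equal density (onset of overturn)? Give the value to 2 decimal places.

Neutral buoyancy requires −α(T_deep − T_surf) + β(S_deep − S_surf′) = 0.
S_surf′ = S_deep − (α/β)·ΔT = 33.40 − (2.5 × 10⁻⁴/7.4 × 10⁻⁴)·(-5.6) = 35.2919 psu.
Increase required: 35.2919 − 33.74 = 1.5519 psu.

1.55 psu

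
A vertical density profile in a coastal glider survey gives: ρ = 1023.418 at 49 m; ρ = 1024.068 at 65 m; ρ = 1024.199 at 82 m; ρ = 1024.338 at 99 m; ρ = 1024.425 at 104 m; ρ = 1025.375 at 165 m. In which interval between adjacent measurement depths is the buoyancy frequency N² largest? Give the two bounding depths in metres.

49–65 m

Compute the density gradient over each adjacent pair:
  49–65 m: Δρ/Δz = 0.650/16 = 0.041 kg m⁻⁴
  65–82 m: Δρ/Δz = 0.131/17 = 7.7 × 10⁻³ kg m⁻⁴
  82–99 m: Δρ/Δz = 0.139/17 = 8.2 × 10⁻³ kg m⁻⁴
  99–104 m: Δρ/Δz = 0.087/5 = 0.017 kg m⁻⁴
  104–165 m: Δρ/Δz = 0.950/61 = 0.016 kg m⁻⁴
The largest gradient is in the 49–65 m interval — the pycnocline.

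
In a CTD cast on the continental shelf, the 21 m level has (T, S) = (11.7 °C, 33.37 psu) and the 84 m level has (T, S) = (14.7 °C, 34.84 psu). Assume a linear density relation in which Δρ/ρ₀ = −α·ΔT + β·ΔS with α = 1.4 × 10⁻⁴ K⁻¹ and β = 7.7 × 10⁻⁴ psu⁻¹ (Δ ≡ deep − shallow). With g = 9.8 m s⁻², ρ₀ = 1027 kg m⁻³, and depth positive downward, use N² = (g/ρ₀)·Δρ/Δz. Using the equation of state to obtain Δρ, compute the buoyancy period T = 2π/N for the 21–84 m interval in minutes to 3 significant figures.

9.95 min

ΔT = +3.0 K, ΔS = +1.47 psu (deep − shallow).
Δρ/ρ₀ = −αΔT + βΔS = -4.20 × 10⁻⁴ + 1.1319 × 10⁻³ = 7.119 × 10⁻⁴, so Δρ ≈ 0.7311 kg m⁻³.
N² = (g/ρ₀)·Δρ/Δz = g·(Δρ/ρ₀)/Δz = 9.8 × 7.119 × 10⁻⁴ / 63 = 1.1074 × 10⁻⁴ s⁻².
N = √(1.1074 × 10⁻⁴) = 0.010523 rad s⁻¹ → T = 2π/N = 597.09 s = 9.9515 min ≈ 9.95 min.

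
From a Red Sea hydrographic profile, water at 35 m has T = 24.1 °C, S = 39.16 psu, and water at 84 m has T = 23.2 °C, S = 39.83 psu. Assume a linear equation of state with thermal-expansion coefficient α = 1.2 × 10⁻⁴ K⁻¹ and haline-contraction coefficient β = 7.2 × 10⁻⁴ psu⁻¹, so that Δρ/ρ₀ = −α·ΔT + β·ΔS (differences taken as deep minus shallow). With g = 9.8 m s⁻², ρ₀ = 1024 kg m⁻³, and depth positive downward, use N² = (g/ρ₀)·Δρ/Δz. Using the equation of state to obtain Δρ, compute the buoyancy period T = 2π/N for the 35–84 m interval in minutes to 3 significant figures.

9.64 min

ΔT = -0.9 K, ΔS = +0.67 psu (deep − shallow).
Δρ/ρ₀ = −αΔT + βΔS = 1.08 × 10⁻⁴ + 4.824 × 10⁻⁴ = 5.904 × 10⁻⁴, so Δρ ≈ 0.6046 kg m⁻³.
N² = (g/ρ₀)·Δρ/Δz = g·(Δρ/ρ₀)/Δz = 9.8 × 5.904 × 10⁻⁴ / 49 = 1.1808 × 10⁻⁴ s⁻².
N = √(1.1808 × 10⁻⁴) = 0.010866 rad s⁻¹ → T = 2π/N = 578.24 s = 9.6373 min ≈ 9.64 min.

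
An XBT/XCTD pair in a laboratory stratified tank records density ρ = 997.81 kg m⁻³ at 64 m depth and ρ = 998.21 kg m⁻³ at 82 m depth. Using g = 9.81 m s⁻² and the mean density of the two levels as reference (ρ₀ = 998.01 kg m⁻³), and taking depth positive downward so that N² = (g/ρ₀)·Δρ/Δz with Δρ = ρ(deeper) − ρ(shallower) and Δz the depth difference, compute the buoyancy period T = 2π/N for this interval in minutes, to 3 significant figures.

Δρ = 998.21 − 997.81 = 0.40 kg m⁻³ over Δz = 82 − 64 = 18 m.
N² = (9.81/998.01) × (0.40/18) = 2.1843 × 10⁻⁴ s⁻².
N = √(2.1843 × 10⁻⁴) = 0.014779 rad s⁻¹, so T = 2π/N = 425.14 s = 7.0857 min ≈ 7.09 min.

7.09 min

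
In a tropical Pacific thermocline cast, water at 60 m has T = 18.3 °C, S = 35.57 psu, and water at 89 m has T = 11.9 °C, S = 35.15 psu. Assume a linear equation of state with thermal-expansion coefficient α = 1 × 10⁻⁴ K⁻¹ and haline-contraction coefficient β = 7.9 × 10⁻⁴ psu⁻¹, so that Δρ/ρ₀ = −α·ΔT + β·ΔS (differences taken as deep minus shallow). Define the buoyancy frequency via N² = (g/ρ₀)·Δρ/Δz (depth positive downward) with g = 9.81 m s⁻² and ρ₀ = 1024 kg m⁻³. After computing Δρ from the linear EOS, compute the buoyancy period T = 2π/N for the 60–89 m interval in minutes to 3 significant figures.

ΔT = -6.4 K, ΔS = -0.42 psu (deep − shallow).
Δρ/ρ₀ = −αΔT + βΔS = 6.40 × 10⁻⁴ − 3.318 × 10⁻⁴ = 3.082 × 10⁻⁴, so Δρ ≈ 0.3156 kg m⁻³.
N² = (g/ρ₀)·Δρ/Δz = g·(Δρ/ρ₀)/Δz = 9.81 × 3.082 × 10⁻⁴ / 29 = 1.0426 × 10⁻⁴ s⁻².
N = √(1.0426 × 10⁻⁴) = 0.010211 rad s⁻¹ → T = 2π/N = 615.33 s = 10.256 min ≈ 10.3 min.

10.3 min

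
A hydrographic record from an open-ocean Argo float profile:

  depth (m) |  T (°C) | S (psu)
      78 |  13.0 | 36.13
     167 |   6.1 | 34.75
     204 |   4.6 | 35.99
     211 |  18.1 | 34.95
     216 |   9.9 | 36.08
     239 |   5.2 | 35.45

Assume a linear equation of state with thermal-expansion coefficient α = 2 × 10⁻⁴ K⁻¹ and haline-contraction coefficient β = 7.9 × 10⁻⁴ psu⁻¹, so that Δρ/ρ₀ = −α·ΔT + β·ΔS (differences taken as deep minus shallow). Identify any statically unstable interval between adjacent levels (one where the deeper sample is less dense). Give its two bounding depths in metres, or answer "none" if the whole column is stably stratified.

Evaluate Δρ/ρ₀ = −αΔT + βΔS across each adjacent pair:
  78–167 m: −αΔT+βΔS = −(2 × 10⁻⁴)(-6.9)+(7.9 × 10⁻⁴)(-1.38) = 2.9 × 10⁻⁴ → stable
  167–204 m: −αΔT+βΔS = −(2 × 10⁻⁴)(-1.5)+(7.9 × 10⁻⁴)(+1.24) = 1.3 × 10⁻³ → stable
  204–211 m: −αΔT+βΔS = −(2 × 10⁻⁴)(+13.5)+(7.9 × 10⁻⁴)(-1.04) = -3.5 × 10⁻³ → UNSTABLE
  211–216 m: −αΔT+βΔS = −(2 × 10⁻⁴)(-8.2)+(7.9 × 10⁻⁴)(+1.13) = 2.5 × 10⁻³ → stable
  216–239 m: −αΔT+βΔS = −(2 × 10⁻⁴)(-4.7)+(7.9 × 10⁻⁴)(-0.63) = 4.4 × 10⁻⁴ → stable
The 204–211 m interval has Δρ < 0: lighter water underlies denser water.

204–211 m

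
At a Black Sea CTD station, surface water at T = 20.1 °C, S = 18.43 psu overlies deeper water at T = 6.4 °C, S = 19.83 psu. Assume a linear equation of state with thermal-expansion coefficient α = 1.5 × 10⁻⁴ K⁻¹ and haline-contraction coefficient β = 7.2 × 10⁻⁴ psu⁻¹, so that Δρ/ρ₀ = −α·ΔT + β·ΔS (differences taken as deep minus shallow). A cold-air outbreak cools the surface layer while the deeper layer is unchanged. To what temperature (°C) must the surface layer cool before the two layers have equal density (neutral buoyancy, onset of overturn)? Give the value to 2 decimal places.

-0.32 °C

Neutral buoyancy requires Δρ = 0, i.e. −α(T_deep − T_surf′) + β(S_deep − S_surf) = 0.
T_surf′ = T_deep − (β/α)·ΔS = 6.4 − (7.2 × 10⁻⁴/1.5 × 10⁻⁴)·(+1.40) = -0.3200 °C.
Cooling required: 20.1 − (-0.3200) = 20.4200 °C.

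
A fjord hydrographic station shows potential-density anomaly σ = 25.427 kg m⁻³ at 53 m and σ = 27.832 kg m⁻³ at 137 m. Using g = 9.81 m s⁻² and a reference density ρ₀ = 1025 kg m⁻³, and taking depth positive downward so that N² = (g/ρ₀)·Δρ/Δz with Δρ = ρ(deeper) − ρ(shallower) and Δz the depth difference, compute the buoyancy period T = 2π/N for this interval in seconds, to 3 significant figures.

380 s

Δρ = 1027.832 − 1025.427 = 2.405 kg m⁻³ over Δz = 137 − 53 = 84 m.
N² = (9.81/1025) × (2.405/84) = 2.7402 × 10⁻⁴ s⁻².
N = √(2.7402 × 10⁻⁴) = 0.016554 rad s⁻¹, so T = 2π/N = 379.56 s ≈ 380 s.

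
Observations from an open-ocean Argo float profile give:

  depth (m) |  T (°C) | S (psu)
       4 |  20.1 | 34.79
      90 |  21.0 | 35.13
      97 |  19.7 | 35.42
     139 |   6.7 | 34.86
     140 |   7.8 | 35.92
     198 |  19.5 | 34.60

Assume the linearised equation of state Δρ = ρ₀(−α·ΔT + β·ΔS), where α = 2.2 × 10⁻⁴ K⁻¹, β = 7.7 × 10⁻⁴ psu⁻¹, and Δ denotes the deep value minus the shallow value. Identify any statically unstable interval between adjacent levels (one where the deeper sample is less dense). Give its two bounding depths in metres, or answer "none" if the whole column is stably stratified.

140–198 m

Evaluate Δρ/ρ₀ = −αΔT + βΔS across each adjacent pair:
  4–90 m: −αΔT+βΔS = −(2.2 × 10⁻⁴)(+0.9)+(7.7 × 10⁻⁴)(+0.34) = 6.4 × 10⁻⁵ → stable
  90–97 m: −αΔT+βΔS = −(2.2 × 10⁻⁴)(-1.3)+(7.7 × 10⁻⁴)(+0.29) = 5.1 × 10⁻⁴ → stable
  97–139 m: −αΔT+βΔS = −(2.2 × 10⁻⁴)(-13.0)+(7.7 × 10⁻⁴)(-0.56) = 2.4 × 10⁻³ → stable
  139–140 m: −αΔT+βΔS = −(2.2 × 10⁻⁴)(+1.1)+(7.7 × 10⁻⁴)(+1.06) = 5.7 × 10⁻⁴ → stable
  140–198 m: −αΔT+βΔS = −(2.2 × 10⁻⁴)(+11.7)+(7.7 × 10⁻⁴)(-1.32) = -3.6 × 10⁻³ → UNSTABLE
The 140–198 m interval has Δρ < 0: lighter water underlies denser water.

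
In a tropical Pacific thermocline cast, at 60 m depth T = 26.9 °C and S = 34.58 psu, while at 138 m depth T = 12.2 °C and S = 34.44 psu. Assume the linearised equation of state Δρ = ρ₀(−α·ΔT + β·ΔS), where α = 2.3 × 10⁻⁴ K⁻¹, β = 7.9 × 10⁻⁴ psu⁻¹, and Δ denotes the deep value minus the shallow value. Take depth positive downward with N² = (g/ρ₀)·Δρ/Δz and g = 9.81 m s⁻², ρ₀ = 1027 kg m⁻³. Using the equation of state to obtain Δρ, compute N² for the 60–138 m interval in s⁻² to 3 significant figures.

ΔT = -14.7 K, ΔS = -0.14 psu (deep − shallow).
Δρ/ρ₀ = −αΔT + βΔS = 3.381 × 10⁻³ − 1.106 × 10⁻⁴ = 3.2704 × 10⁻³, so Δρ ≈ 3.359 kg m⁻³.
N² = (g/ρ₀)·Δρ/Δz = g·(Δρ/ρ₀)/Δz = 9.81 × 3.2704 × 10⁻³ / 78 = 4.1132 × 10⁻⁴ s⁻² ≈ 4.11 × 10⁻⁴ s⁻².

4.11 × 10⁻⁴ s⁻²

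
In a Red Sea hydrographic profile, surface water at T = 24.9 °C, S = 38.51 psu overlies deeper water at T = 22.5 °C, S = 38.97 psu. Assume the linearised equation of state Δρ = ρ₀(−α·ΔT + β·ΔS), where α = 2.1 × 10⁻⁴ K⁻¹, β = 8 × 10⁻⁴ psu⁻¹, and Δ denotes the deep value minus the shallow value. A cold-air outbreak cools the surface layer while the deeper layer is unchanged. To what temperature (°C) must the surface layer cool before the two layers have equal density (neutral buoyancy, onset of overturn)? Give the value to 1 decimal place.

20.7 °C

Neutral buoyancy requires Δρ = 0, i.e. −α(T_deep − T_surf′) + β(S_deep − S_surf) = 0.
T_surf′ = T_deep − (β/α)·ΔS = 22.5 − (8 × 10⁻⁴/2.1 × 10⁻⁴)·(+0.46) = 20.748 °C.
Cooling required: 24.9 − (20.748) = 4.152 °C.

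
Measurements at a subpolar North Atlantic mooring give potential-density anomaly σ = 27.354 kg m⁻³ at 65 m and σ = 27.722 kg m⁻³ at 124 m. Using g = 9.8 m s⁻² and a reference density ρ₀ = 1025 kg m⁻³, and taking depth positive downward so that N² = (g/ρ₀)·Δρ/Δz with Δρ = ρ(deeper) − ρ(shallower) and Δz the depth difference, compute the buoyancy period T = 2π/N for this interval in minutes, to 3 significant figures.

Δρ = 1027.722 − 1027.354 = 0.368 kg m⁻³ over Δz = 124 − 65 = 59 m.
N² = (9.8/1025) × (0.368/59) = 5.9635 × 10⁻⁵ s⁻².
N = √(5.9635 × 10⁻⁵) = 7.7224 × 10⁻³ rad s⁻¹, so T = 2π/N = 813.63 s = 13.560 min ≈ 13.6 min.

13.6 min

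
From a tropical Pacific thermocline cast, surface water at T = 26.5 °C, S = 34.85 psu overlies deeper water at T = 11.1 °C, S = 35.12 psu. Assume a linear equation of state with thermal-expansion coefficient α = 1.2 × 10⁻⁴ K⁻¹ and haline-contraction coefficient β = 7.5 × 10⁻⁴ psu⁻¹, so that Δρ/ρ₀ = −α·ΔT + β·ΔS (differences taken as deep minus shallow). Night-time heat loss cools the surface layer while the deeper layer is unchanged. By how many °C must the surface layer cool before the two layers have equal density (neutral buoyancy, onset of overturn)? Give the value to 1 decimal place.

17.1 °C

Neutral buoyancy requires Δρ = 0, i.e. −α(T_deep − T_surf′) + β(S_deep − S_surf) = 0.
T_surf′ = T_deep − (β/α)·ΔS = 11.1 − (7.5 × 10⁻⁴/1.2 × 10⁻⁴)·(+0.27) = 9.412 °C.
Cooling required: 26.5 − (9.412) = 17.088 °C.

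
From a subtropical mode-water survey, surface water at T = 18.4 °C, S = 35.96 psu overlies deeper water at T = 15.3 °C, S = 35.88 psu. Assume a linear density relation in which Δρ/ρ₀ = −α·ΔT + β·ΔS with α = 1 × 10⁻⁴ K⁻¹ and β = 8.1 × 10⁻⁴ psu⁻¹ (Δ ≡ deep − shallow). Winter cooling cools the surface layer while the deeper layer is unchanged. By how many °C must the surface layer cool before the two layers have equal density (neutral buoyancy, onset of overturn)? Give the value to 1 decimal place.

Neutral buoyancy requires Δρ = 0, i.e. −α(T_deep − T_surf′) + β(S_deep − S_surf) = 0.
T_surf′ = T_deep − (β/α)·ΔS = 15.3 − (8.1 × 10⁻⁴/1 × 10⁻⁴)·(-0.08) = 15.948 °C.
Cooling required: 18.4 − (15.948) = 2.452 °C.

2.5 °C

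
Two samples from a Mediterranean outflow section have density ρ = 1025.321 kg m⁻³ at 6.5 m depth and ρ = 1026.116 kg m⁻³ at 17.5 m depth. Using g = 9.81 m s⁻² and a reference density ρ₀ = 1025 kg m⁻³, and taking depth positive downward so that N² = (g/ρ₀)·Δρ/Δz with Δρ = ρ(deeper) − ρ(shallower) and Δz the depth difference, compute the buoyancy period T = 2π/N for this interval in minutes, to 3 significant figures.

3.98 min

Δρ = 1026.116 − 1025.321 = 0.795 kg m⁻³ over Δz = 17.5 − 6.5 = 11 m.
N² = (9.81/1025) × (0.795/11) = 6.9170 × 10⁻⁴ s⁻².
N = √(6.9170 × 10⁻⁴) = 0.026300 rad s⁻¹, so T = 2π/N = 238.90 s = 3.9817 min ≈ 3.98 min.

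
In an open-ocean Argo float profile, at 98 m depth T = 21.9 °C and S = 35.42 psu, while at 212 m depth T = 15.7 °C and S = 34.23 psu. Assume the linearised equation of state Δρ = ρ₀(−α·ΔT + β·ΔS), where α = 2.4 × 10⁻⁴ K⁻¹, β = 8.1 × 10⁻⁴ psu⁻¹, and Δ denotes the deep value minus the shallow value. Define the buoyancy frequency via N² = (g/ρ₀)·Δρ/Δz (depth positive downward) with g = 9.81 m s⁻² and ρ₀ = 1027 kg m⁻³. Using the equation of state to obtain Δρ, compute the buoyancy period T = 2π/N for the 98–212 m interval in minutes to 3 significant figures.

ΔT = -6.2 K, ΔS = -1.19 psu (deep − shallow).
Δρ/ρ₀ = −αΔT + βΔS = 1.488 × 10⁻³ − 9.639 × 10⁻⁴ = 5.241 × 10⁻⁴, so Δρ ≈ 0.5383 kg m⁻³.
N² = (g/ρ₀)·Δρ/Δz = g·(Δρ/ρ₀)/Δz = 9.81 × 5.241 × 10⁻⁴ / 114 = 4.5100 × 10⁻⁵ s⁻².
N = √(4.5100 × 10⁻⁵) = 6.7157 × 10⁻³ rad s⁻¹ → T = 2π/N = 935.60 s = 15.593 min ≈ 15.6 min.

15.6 min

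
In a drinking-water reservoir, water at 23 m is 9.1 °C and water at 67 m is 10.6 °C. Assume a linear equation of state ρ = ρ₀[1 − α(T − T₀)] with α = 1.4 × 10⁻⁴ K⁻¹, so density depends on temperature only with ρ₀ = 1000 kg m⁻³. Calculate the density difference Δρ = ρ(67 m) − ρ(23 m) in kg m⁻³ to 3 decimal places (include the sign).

-0.210 kg m⁻³

ΔT = +1.5 K, Δρ/ρ₀ = −αΔT = -2.10 × 10⁻⁴.
Δρ = 1000 × (-2.10 × 10⁻⁴) = -0.210 kg m⁻³.
Negative Δρ: lighter below, statically unstable.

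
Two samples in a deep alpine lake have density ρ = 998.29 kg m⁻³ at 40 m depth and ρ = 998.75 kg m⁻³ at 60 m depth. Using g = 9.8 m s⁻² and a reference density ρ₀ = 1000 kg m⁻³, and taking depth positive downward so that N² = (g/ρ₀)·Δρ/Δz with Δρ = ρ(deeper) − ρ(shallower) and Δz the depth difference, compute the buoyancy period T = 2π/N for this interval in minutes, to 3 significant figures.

6.98 min

Δρ = 998.75 − 998.29 = 0.46 kg m⁻³ over Δz = 60 − 40 = 20 m.
N² = (9.8/1000) × (0.46/20) = 2.2540 × 10⁻⁴ s⁻².
N = √(2.2540 × 10⁻⁴) = 0.015013 rad s⁻¹, so T = 2π/N = 418.52 s = 6.9753 min ≈ 6.98 min.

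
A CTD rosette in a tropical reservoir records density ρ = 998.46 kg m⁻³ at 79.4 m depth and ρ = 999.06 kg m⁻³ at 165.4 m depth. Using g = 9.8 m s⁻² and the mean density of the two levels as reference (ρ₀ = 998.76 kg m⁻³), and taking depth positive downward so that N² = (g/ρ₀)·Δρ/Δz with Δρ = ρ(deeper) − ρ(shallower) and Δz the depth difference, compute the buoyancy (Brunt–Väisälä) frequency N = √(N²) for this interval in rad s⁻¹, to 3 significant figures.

8.27 × 10⁻³ rad s⁻¹

Δρ = 999.06 − 998.46 = 0.60 kg m⁻³ over Δz = 165.4 − 79.4 = 86 m.
N² = (9.8/998.76) × (0.60/86) = 6.8457 × 10⁻⁵ s⁻².
N = √(6.8457 × 10⁻⁵) = 8.2739 × 10⁻³ rad s⁻¹ ≈ 8.27 × 10⁻³ rad s⁻¹.
N² > 0, so the interval is statically stable.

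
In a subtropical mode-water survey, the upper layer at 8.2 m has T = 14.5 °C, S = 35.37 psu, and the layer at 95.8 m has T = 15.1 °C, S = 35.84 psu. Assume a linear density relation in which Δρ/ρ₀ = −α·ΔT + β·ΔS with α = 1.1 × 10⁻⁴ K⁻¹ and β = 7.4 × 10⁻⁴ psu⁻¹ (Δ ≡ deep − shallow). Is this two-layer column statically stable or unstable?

ΔT = 15.1 − 14.5 = +0.6 K and ΔS = 35.84 − 35.37 = +0.47 psu (deep − shallow).
−αΔT = -6.60 × 10⁻⁵; βΔS = 3.478 × 10⁻⁴; sum Δρ/ρ₀ = 2.818 × 10⁻⁴.
Δρ/ρ₀ > 0, so Δρ > 0: deeper water is denser → statically stable.

stable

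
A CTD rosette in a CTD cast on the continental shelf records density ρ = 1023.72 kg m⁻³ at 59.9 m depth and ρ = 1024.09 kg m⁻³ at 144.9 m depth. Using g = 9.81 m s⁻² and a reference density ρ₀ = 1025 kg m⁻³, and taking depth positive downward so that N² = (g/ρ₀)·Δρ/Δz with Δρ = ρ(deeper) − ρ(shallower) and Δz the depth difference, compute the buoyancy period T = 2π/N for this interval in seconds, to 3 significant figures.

Δρ = 1024.09 − 1023.72 = 0.37 kg m⁻³ over Δz = 144.9 − 59.9 = 85 m.
N² = (9.81/1025) × (0.37/85) = 4.1661 × 10⁻⁵ s⁻².
N = √(4.1661 × 10⁻⁵) = 6.4545 × 10⁻³ rad s⁻¹, so T = 2π/N = 973.46 s ≈ 973 s.

973 s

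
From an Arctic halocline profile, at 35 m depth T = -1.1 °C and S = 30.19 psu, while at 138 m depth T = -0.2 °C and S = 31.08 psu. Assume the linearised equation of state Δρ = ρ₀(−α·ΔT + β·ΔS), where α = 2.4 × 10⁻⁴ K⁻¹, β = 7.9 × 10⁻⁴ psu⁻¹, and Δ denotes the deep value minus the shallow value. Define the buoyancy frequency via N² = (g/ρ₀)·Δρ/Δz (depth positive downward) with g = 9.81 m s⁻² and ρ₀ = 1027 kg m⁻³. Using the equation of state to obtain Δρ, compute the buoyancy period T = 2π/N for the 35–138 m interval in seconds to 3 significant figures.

922 s

ΔT = +0.9 K, ΔS = +0.89 psu (deep − shallow).
Δρ/ρ₀ = −αΔT + βΔS = -2.16 × 10⁻⁴ + 7.031 × 10⁻⁴ = 4.871 × 10⁻⁴, so Δρ ≈ 0.5003 kg m⁻³.
N² = (g/ρ₀)·Δρ/Δz = g·(Δρ/ρ₀)/Δz = 9.81 × 4.871 × 10⁻⁴ / 103 = 4.6393 × 10⁻⁵ s⁻².
N = √(4.6393 × 10⁻⁵) = 6.8112 × 10⁻³ rad s⁻¹ → T = 2π/N = 922.48 s ≈ 922 s.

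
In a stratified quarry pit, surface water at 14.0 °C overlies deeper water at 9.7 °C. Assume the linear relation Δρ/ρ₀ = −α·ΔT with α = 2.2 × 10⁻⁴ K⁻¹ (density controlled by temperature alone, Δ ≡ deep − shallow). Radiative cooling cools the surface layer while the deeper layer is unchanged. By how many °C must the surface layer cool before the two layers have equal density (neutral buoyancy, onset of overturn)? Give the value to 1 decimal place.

With temperature the only control, equal density requires T_surf′ = T_deep.
T_surf′ = 9.7 °C.
Cooling required: 14.0 − 9.7 = 4.3 °C.

4.3 °C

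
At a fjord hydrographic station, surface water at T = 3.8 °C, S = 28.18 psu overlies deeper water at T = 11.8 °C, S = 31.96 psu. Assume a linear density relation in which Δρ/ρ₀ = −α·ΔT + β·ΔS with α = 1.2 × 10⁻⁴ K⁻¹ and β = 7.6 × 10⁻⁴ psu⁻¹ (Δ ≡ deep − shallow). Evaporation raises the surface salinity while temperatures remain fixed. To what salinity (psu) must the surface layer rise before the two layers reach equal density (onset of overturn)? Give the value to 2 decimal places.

Neutral buoyancy requires −α(T_deep − T_surf) + β(S_deep − S_surf′) = 0.
S_surf′ = S_deep − (α/β)·ΔT = 31.96 − (1.2 × 10⁻⁴/7.6 × 10⁻⁴)·(+8.0) = 30.6968 psu.
Increase required: 30.6968 − 28.18 = 2.5168 psu.

30.70 psu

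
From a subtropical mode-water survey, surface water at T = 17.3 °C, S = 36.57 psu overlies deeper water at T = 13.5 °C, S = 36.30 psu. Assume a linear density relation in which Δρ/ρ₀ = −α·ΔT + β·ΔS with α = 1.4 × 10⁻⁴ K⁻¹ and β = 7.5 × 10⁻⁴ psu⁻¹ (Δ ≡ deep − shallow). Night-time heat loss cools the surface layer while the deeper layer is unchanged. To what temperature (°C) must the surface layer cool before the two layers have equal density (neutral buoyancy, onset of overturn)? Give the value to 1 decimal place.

Neutral buoyancy requires Δρ = 0, i.e. −α(T_deep − T_surf′) + β(S_deep − S_surf) = 0.
T_surf′ = T_deep − (β/α)·ΔS = 13.5 − (7.5 × 10⁻⁴/1.4 × 10⁻⁴)·(-0.27) = 14.946 °C.
Cooling required: 17.3 − (14.946) = 2.354 °C.

14.9 °C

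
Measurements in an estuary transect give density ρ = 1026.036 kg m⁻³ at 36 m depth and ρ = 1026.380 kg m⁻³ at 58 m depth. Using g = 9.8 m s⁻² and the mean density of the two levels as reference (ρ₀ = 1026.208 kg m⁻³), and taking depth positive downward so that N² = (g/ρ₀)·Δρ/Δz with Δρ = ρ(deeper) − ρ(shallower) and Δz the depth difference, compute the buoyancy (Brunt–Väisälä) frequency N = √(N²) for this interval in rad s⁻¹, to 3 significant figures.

0.0122 rad s⁻¹

Δρ = 1026.380 − 1026.036 = 0.344 kg m⁻³ over Δz = 58 − 36 = 22 m.
N² = (9.8/1026.208) × (0.344/22) = 1.4932 × 10⁻⁴ s⁻².
N = √(1.4932 × 10⁻⁴) = 0.012220 rad s⁻¹ ≈ 0.0122 rad s⁻¹.
Since Δρ > 0 the layer is stably stratified.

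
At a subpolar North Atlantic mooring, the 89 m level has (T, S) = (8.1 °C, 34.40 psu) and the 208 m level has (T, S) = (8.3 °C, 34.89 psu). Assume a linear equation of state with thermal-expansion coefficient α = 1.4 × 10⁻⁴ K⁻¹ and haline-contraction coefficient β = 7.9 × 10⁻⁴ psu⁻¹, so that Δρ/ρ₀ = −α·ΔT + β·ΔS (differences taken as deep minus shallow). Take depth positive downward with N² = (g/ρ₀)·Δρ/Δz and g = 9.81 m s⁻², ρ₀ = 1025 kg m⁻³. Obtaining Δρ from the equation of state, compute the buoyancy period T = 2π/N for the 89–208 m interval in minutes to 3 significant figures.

ΔT = +0.2 K, ΔS = +0.49 psu (deep − shallow).
Δρ/ρ₀ = −αΔT + βΔS = -2.80 × 10⁻⁵ + 3.871 × 10⁻⁴ = 3.591 × 10⁻⁴, so Δρ ≈ 0.3681 kg m⁻³.
N² = (g/ρ₀)·Δρ/Δz = g·(Δρ/ρ₀)/Δz = 9.81 × 3.591 × 10⁻⁴ / 119 = 2.9603 × 10⁻⁵ s⁻².
N = √(2.9603 × 10⁻⁵) = 5.4409 × 10⁻³ rad s⁻¹ → T = 2π/N = 1.1548 × 10³ s = 19.247 min ≈ 19.2 min.

19.2 min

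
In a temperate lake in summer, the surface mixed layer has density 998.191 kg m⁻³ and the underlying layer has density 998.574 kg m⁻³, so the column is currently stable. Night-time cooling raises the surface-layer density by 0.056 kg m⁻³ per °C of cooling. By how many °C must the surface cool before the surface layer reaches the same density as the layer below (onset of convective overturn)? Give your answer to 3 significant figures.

6.84 °C

Density deficit of the surface layer: 998.574 − 998.191 = 0.383 kg m⁻³.
Required change = 0.383 / 0.056 = 6.84 °C.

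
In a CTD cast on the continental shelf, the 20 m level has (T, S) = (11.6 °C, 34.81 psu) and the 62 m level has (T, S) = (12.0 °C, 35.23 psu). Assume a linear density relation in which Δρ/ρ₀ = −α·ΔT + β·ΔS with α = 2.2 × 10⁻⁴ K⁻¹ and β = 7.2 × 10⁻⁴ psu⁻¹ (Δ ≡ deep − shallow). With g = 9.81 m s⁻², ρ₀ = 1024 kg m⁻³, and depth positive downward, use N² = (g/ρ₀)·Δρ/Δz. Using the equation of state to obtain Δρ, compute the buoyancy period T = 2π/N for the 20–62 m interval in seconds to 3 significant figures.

ΔT = +0.4 K, ΔS = +0.42 psu (deep − shallow).
Δρ/ρ₀ = −αΔT + βΔS = -8.80 × 10⁻⁵ + 3.024 × 10⁻⁴ = 2.144 × 10⁻⁴, so Δρ ≈ 0.2195 kg m⁻³.
N² = (g/ρ₀)·Δρ/Δz = g·(Δρ/ρ₀)/Δz = 9.81 × 2.144 × 10⁻⁴ / 42 = 5.0078 × 10⁻⁵ s⁻².
N = √(5.0078 × 10⁻⁵) = 7.0766 × 10⁻³ rad s⁻¹ → T = 2π/N = 887.88 s ≈ 888 s.

888 s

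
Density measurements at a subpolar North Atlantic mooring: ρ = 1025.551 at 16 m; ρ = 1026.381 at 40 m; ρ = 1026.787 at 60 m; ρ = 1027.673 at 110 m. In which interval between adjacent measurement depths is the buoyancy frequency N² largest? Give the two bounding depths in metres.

16–40 m

Compute the density gradient over each adjacent pair:
  16–40 m: Δρ/Δz = 0.830/24 = 0.035 kg m⁻⁴
  40–60 m: Δρ/Δz = 0.406/20 = 0.020 kg m⁻⁴
  60–110 m: Δρ/Δz = 0.886/50 = 0.018 kg m⁻⁴
The largest gradient is in the 16–40 m interval — the pycnocline.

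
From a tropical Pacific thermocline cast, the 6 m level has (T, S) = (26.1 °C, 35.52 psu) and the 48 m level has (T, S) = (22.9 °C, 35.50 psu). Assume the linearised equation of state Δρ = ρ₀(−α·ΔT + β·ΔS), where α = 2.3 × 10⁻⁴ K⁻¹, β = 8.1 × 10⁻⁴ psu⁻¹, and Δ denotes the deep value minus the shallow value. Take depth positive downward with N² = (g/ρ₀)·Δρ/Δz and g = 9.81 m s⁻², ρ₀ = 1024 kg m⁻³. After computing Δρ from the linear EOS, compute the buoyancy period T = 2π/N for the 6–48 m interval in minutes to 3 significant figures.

ΔT = -3.2 K, ΔS = -0.02 psu (deep − shallow).
Δρ/ρ₀ = −αΔT + βΔS = 7.36 × 10⁻⁴ − 1.62 × 10⁻⁵ = 7.198 × 10⁻⁴, so Δρ ≈ 0.7371 kg m⁻³.
N² = (g/ρ₀)·Δρ/Δz = g·(Δρ/ρ₀)/Δz = 9.81 × 7.198 × 10⁻⁴ / 42 = 1.6812 × 10⁻⁴ s⁻².
N = √(1.6812 × 10⁻⁴) = 0.012966 rad s⁻¹ → T = 2π/N = 484.59 s = 8.0765 min ≈ 8.08 min.

8.08 min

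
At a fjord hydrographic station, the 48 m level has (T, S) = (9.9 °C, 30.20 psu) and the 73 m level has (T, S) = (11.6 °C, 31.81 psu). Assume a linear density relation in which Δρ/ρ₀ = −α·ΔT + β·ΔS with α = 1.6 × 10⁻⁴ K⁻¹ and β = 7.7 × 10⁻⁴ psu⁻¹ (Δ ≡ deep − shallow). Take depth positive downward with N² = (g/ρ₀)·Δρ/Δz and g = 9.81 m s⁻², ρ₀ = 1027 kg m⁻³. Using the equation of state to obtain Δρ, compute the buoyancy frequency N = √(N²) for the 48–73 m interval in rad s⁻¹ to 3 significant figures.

0.0195 rad s⁻¹

ΔT = +1.7 K, ΔS = +1.61 psu (deep − shallow).
Δρ/ρ₀ = −αΔT + βΔS = -2.72 × 10⁻⁴ + 1.2397 × 10⁻³ = 9.677 × 10⁻⁴, so Δρ ≈ 0.9938 kg m⁻³.
N² = (g/ρ₀)·Δρ/Δz = g·(Δρ/ρ₀)/Δz = 9.81 × 9.677 × 10⁻⁴ / 25 = 3.7973 × 10⁻⁴ s⁻².
N = √(3.7973 × 10⁻⁴) = 0.019487 rad s⁻¹ ≈ 0.0195 rad s⁻¹.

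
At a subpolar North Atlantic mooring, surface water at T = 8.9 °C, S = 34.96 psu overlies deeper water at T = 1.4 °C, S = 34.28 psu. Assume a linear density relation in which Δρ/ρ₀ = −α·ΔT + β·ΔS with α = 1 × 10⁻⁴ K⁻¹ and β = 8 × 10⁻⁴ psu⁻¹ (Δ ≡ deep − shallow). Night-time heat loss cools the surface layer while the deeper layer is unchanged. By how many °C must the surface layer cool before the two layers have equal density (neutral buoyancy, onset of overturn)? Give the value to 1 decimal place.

Neutral buoyancy requires Δρ = 0, i.e. −α(T_deep − T_surf′) + β(S_deep − S_surf) = 0.
T_surf′ = T_deep − (β/α)·ΔS = 1.4 − (8 × 10⁻⁴/1 × 10⁻⁴)·(-0.68) = 6.840 °C.
Cooling required: 8.9 − (6.840) = 2.060 °C.

2.1 °C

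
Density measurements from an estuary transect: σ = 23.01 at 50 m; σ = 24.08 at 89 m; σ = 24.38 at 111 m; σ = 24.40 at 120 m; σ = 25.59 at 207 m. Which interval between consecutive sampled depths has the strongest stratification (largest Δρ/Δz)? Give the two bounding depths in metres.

50–89 m

Compute the density gradient over each adjacent pair:
  50–89 m: Δρ/Δz = 1.07/39 = 0.027 kg m⁻⁴
  89–111 m: Δρ/Δz = 0.30/22 = 0.014 kg m⁻⁴
  111–120 m: Δρ/Δz = 0.02/9 = 2.2 × 10⁻³ kg m⁻⁴
  120–207 m: Δρ/Δz = 1.19/87 = 0.014 kg m⁻⁴
The largest gradient is in the 50–89 m interval — the pycnocline.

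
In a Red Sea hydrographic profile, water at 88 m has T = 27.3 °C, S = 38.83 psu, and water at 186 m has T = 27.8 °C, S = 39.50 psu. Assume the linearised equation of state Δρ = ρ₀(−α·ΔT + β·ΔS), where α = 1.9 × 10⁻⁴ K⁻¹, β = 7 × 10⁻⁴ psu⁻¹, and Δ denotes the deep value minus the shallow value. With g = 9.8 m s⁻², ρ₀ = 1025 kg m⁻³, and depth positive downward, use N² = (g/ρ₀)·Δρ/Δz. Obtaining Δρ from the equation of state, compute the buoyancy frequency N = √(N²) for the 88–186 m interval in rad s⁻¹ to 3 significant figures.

6.12 × 10⁻³ rad s⁻¹

ΔT = +0.5 K, ΔS = +0.67 psu (deep − shallow).
Δρ/ρ₀ = −αΔT + βΔS = -9.50 × 10⁻⁵ + 4.69 × 10⁻⁴ = 3.74 × 10⁻⁴, so Δρ ≈ 0.3833 kg m⁻³.
N² = (g/ρ₀)·Δρ/Δz = g·(Δρ/ρ₀)/Δz = 9.8 × 3.74 × 10⁻⁴ / 98 = 3.7400 × 10⁻⁵ s⁻².
N = √(3.7400 × 10⁻⁵) = 6.1156 × 10⁻³ rad s⁻¹ ≈ 6.12 × 10⁻³ rad s⁻¹.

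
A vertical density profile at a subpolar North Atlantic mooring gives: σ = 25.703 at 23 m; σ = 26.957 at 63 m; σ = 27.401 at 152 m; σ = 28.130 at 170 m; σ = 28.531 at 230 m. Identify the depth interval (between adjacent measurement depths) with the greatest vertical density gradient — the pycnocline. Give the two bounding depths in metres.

152–170 m

Compute the density gradient over each adjacent pair:
  23–63 m: Δρ/Δz = 1.254/40 = 0.031 kg m⁻⁴
  63–152 m: Δρ/Δz = 0.444/89 = 5.0 × 10⁻³ kg m⁻⁴
  152–170 m: Δρ/Δz = 0.729/18 = 0.041 kg m⁻⁴
  170–230 m: Δρ/Δz = 0.401/60 = 6.7 × 10⁻³ kg m⁻⁴
The largest gradient is in the 152–170 m interval — the pycnocline.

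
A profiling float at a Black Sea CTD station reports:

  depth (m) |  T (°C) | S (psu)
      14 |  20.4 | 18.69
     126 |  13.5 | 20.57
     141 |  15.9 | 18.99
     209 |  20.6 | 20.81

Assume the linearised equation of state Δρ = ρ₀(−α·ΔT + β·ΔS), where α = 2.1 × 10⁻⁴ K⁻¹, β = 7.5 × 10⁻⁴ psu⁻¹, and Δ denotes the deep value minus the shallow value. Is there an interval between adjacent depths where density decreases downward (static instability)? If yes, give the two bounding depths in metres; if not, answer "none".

Evaluate Δρ/ρ₀ = −αΔT + βΔS across each adjacent pair:
  14–126 m: −αΔT+βΔS = −(2.1 × 10⁻⁴)(-6.9)+(7.5 × 10⁻⁴)(+1.88) = 2.9 × 10⁻³ → stable
  126–141 m: −αΔT+βΔS = −(2.1 × 10⁻⁴)(+2.4)+(7.5 × 10⁻⁴)(-1.58) = -1.7 × 10⁻³ → UNSTABLE
  141–209 m: −αΔT+βΔS = −(2.1 × 10⁻⁴)(+4.7)+(7.5 × 10⁻⁴)(+1.82) = 3.8 × 10⁻⁴ → stable
The 126–141 m interval has Δρ < 0: lighter water underlies denser water.

126–141 m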